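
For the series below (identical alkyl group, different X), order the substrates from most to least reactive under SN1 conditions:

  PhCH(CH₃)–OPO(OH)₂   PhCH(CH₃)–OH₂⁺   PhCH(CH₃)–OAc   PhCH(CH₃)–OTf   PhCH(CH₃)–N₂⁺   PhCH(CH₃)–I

The skeletons are identical, so relative rate is governed entirely by leaving-group ability.
Leaving-group ability tracks the stability of the departed species; conjugate-acid pKₐ is the usual yardstick (lower pKₐ → better LG).
PhCH(CH₃)–N₂⁺ loses N₂: no meaningful conjugate acid; N₂ departs as an exceptionally stable neutral molecule
PhCH(CH₃)–OTf loses OTf⁻: pKₐ(CF₃SO₃H (triflic acid)) ≈ -14
PhCH(CH₃)–I loses I⁻: pKₐ(HI) ≈ -10
PhCH(CH₃)–OH₂⁺ loses H₂O: pKₐ(H₃O⁺) ≈ -1.7
PhCH(CH₃)–OPO(OH)₂ loses H₂PO₄⁻: pKₐ(H₃PO₄) ≈ 2.1
PhCH(CH₃)–OAc loses AcO⁻: pKₐ(CH₃COOH) ≈ 4.8

PhCH(CH₃)–N₂⁺ > PhCH(CH₃)–OTf > PhCH(CH₃)–I > PhCH(CH₃)–OH₂⁺ > PhCH(CH₃)–OPO(OH)₂ > PhCH(CH₃)–OAc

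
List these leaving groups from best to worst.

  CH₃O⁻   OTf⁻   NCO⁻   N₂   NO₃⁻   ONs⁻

N₂ > OTf⁻ > ONs⁻ > NO₃⁻ > NCO⁻ > CH₃O⁻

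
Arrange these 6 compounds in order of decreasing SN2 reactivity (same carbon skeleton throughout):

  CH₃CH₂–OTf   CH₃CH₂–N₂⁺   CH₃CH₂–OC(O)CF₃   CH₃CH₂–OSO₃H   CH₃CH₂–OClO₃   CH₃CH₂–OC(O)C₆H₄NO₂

With the same alkyl group throughout, only the leaving group differentiates the rates.
A good leaving group is a weak base: the lower the pKₐ of its conjugate acid, the more readily it departs.
CH₃CH₂–N₂⁺ loses N₂: no meaningful conjugate acid; N₂ departs as an exceptionally stable neutral molecule
CH₃CH₂–OTf loses OTf⁻: pKₐ(CF₃SO₃H (triflic acid)) ≈ -14
CH₃CH₂–OClO₃ loses ClO₄⁻: pKₐ(HClO₄) ≈ -10
CH₃CH₂–OSO₃H loses HSO₄⁻: pKₐ(H₂SO₄) ≈ -3
CH₃CH₂–OC(O)CF₃ loses CF₃COO⁻: pKₐ(CF₃COOH) ≈ 0.2
CH₃CH₂–OC(O)C₆H₄NO₂ loses p-O₂N–C₆H₄–COO⁻: pKₐ(p-nitrobenzoic acid) ≈ 3.4

CH₃CH₂–N₂⁺ > CH₃CH₂–OTf > CH₃CH₂–OClO₃ > CH₃CH₂–OSO₃H > CH₃CH₂–OC(O)CF₃ > CH₃CH₂–OC(O)C₆H₄NO₂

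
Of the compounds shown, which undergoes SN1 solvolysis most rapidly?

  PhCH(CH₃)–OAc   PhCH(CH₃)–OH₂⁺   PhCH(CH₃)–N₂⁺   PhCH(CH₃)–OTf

PhCH(CH₃)–N₂⁺

The skeletons are identical, so relative rate is governed entirely by leaving-group ability.
Leaving-group ability tracks the stability of the departed species; conjugate-acid pKₐ is the usual yardstick (lower pKₐ → better LG).
PhCH(CH₃)–N₂⁺ loses N₂: no meaningful conjugate acid; N₂ departs as an exceptionally stable neutral molecule
PhCH(CH₃)–OTf loses OTf⁻: pKₐ(CF₃SO₃H (triflic acid)) ≈ -14
PhCH(CH₃)–OH₂⁺ loses H₂O: pKₐ(H₃O⁺) ≈ -1.7
PhCH(CH₃)–OAc loses AcO⁻: pKₐ(CH₃COOH) ≈ 4.8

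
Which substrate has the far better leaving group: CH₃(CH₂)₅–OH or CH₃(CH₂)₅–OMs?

CH₃(CH₂)₅–OMs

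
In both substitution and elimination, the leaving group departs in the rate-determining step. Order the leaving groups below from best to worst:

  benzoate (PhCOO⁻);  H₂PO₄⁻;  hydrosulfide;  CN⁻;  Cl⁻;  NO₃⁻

Cl⁻ > NO₃⁻ > H₂PO₄⁻ > benzoate (PhCOO⁻) > hydrosulfide > CN⁻

Rank by basicity of the departing species: weakest base leaves most easily.
Cl⁻: pKₐ(HCl) ≈ -7 — moderately weak base
NO₃⁻: pKₐ(HNO₃) ≈ -1.3 — resonance-delocalised over three oxygens
H₂PO₄⁻: pKₐ(H₃PO₄) ≈ 2.1 — moderate base; biological leaving group after further activation
benzoate (PhCOO⁻): pKₐ(C₆H₅COOH) ≈ 4.2 — aryl carboxylate
hydrosulfide: pKₐ(H₂S) ≈ 7 — larger and more polarisable than the oxygen analogue
CN⁻: pKₐ(HCN) ≈ 9.2 — sp carbon stabilises the charge somewhat, but still a poor LG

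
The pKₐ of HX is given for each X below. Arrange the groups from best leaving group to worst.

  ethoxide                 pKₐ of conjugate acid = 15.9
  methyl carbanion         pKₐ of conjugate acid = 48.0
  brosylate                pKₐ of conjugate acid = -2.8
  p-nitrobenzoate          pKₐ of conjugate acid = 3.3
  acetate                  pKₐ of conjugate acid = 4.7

brosylate > p-nitrobenzoate > acetate > ethoxide > methyl carbanion

Lower conjugate-acid pKₐ ⇒ weaker base ⇒ better leaving group.
Sorting by the given values: brosylate (-2.8), p-nitrobenzoate (3.3), acetate (4.7), ethoxide (15.9), methyl carbanion (48.0).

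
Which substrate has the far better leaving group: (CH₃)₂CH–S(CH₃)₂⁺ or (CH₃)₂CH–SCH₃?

(CH₃)₂CH–S(CH₃)₂⁺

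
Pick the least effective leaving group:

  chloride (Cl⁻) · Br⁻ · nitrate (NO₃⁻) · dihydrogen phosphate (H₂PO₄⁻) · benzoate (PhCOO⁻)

benzoate (PhCOO⁻)

Br⁻: pKₐ(HBr) ≈ -9
chloride (Cl⁻): pKₐ(HCl) ≈ -7
nitrate (NO₃⁻): pKₐ(HNO₃) ≈ -1.3
dihydrogen phosphate (H₂PO₄⁻): pKₐ(H₃PO₄) ≈ 2.1
benzoate (PhCOO⁻): pKₐ(C₆H₅COOH) ≈ 4.2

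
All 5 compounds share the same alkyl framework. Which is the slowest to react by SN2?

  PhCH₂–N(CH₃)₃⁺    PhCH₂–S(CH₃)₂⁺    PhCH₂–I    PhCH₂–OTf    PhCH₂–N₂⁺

Same R in every case — rank the leaving groups.
The more stable X⁻ (or X) is on its own — i.e. the weaker a base it is — the better a leaving group it makes.
PhCH₂–N₂⁺ loses N₂: no meaningful conjugate acid; N₂ departs as an exceptionally stable neutral molecule
PhCH₂–OTf loses OTf⁻: pKₐ(CF₃SO₃H (triflic acid)) ≈ -14
PhCH₂–I loses I⁻: pKₐ(HI) ≈ -10
PhCH₂–S(CH₃)₂⁺ loses SR'₂: pKₐ(R'₂SH⁺) ≈ -7
PhCH₂–N(CH₃)₃⁺ loses NR'₃: pKₐ(R'₃NH⁺) ≈ 10.7

PhCH₂–N(CH₃)₃⁺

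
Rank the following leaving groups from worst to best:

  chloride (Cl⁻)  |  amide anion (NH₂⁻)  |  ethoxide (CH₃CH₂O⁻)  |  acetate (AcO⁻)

amide anion (NH₂⁻) < ethoxide (CH₃CH₂O⁻) < acetate (AcO⁻) < chloride (Cl⁻)

A good leaving group is a weak base: the lower the pKₐ of its conjugate acid, the more readily it departs.
chloride (Cl⁻): pKₐ(HCl) ≈ -7
acetate (AcO⁻): pKₐ(CH₃COOH) ≈ 4.8
ethoxide (CH₃CH₂O⁻): pKₐ(CH₃CH₂OH) ≈ 16
amide anion (NH₂⁻): pKₐ(NH₃) ≈ 38 — extremely strong base; never a leaving group
Listed from poorest to best leaving group as asked.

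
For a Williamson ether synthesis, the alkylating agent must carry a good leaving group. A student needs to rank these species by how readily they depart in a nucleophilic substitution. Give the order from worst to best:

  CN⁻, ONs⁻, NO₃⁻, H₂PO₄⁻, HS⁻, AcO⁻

CN⁻ < HS⁻ < AcO⁻ < H₂PO₄⁻ < NO₃⁻ < ONs⁻

The more stable X⁻ (or X) is on its own — i.e. the weaker a base it is — the better a leaving group it makes.
ONs⁻: pKₐ(p-O₂NC₆H₄SO₃H) ≈ -3.5 — p-nitro group further stabilises the sulfonate
NO₃⁻: pKₐ(HNO₃) ≈ -1.3
H₂PO₄⁻: pKₐ(H₃PO₄) ≈ 2.1 — moderate base; biological leaving group after further activation
AcO⁻: pKₐ(CH₃COOH) ≈ 4.8
HS⁻: pKₐ(H₂S) ≈ 7
CN⁻: pKₐ(HCN) ≈ 9.2 — sp carbon stabilises the charge somewhat, but still a poor LG
The question asks for worst first, so the sequence is read in increasing leaving-group ability.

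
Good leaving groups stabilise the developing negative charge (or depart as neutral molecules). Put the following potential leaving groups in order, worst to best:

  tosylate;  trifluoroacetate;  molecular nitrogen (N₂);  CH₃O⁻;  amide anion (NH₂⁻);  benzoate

amide anion (NH₂⁻) < CH₃O⁻ < benzoate < trifluoroacetate < tosylate < molecular nitrogen (N₂)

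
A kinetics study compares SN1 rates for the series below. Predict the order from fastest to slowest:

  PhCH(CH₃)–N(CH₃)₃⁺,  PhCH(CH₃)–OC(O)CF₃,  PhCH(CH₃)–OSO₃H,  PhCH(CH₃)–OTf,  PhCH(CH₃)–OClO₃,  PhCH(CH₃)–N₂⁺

The skeletons are identical, so relative rate is governed entirely by leaving-group ability.
Leaving-group ability tracks the stability of the departed species; conjugate-acid pKₐ is the usual yardstick (lower pKₐ → better LG).
PhCH(CH₃)–N₂⁺ loses N₂: no meaningful conjugate acid; N₂ departs as an exceptionally stable neutral molecule
PhCH(CH₃)–OTf loses OTf⁻: pKₐ(CF₃SO₃H (triflic acid)) ≈ -14
PhCH(CH₃)–OClO₃ loses ClO₄⁻: pKₐ(HClO₄) ≈ -10
PhCH(CH₃)–OSO₃H loses HSO₄⁻: pKₐ(H₂SO₄) ≈ -3
PhCH(CH₃)–OC(O)CF₃ loses CF₃COO⁻: pKₐ(CF₃COOH) ≈ 0.2
PhCH(CH₃)–N(CH₃)₃⁺ loses NR'₃: pKₐ(R'₃NH⁺) ≈ 10.7

PhCH(CH₃)–N₂⁺ > PhCH(CH₃)–OTf > PhCH(CH₃)–OClO₃ > PhCH(CH₃)–OSO₃H > PhCH(CH₃)–OC(O)CF₃ > PhCH(CH₃)–N(CH₃)₃⁺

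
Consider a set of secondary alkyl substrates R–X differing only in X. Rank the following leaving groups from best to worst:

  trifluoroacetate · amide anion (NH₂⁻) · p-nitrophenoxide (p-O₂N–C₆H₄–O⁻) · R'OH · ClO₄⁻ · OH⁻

ClO₄⁻ > R'OH > trifluoroacetate > p-nitrophenoxide (p-O₂N–C₆H₄–O⁻) > OH⁻ > amide anion (NH₂⁻)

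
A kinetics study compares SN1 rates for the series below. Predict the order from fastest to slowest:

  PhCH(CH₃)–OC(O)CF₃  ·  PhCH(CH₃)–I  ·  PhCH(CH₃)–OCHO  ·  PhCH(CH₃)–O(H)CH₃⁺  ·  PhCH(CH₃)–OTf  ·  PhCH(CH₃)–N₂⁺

Same R in every case — rank the leaving groups.
The more stable X⁻ (or X) is on its own — i.e. the weaker a base it is — the better a leaving group it makes.
PhCH(CH₃)–N₂⁺ loses N₂: no meaningful conjugate acid; N₂ departs as an exceptionally stable neutral molecule
PhCH(CH₃)–OTf loses OTf⁻: pKₐ(CF₃SO₃H (triflic acid)) ≈ -14
PhCH(CH₃)–I loses I⁻: pKₐ(HI) ≈ -10
PhCH(CH₃)–O(H)CH₃⁺ loses R'OH: pKₐ(R'OH₂⁺) ≈ -2.4
PhCH(CH₃)–OC(O)CF₃ loses CF₃COO⁻: pKₐ(CF₃COOH) ≈ 0.2
PhCH(CH₃)–OCHO loses HCOO⁻: pKₐ(HCOOH) ≈ 3.8

PhCH(CH₃)–N₂⁺ > PhCH(CH₃)–OTf > PhCH(CH₃)–I > PhCH(CH₃)–O(H)CH₃⁺ > PhCH(CH₃)–OC(O)CF₃ > PhCH(CH₃)–OCHO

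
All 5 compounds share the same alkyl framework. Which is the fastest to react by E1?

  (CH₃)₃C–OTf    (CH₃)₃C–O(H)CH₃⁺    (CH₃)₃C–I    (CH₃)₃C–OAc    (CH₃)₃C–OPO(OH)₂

Identical carbon frameworks mean the comparison reduces to leaving-group quality.
A good leaving group is a weak base: the lower the pKₐ of its conjugate acid, the more readily it departs.
(CH₃)₃C–OTf loses OTf⁻: pKₐ(CF₃SO₃H (triflic acid)) ≈ -14
(CH₃)₃C–I loses I⁻: pKₐ(HI) ≈ -10
(CH₃)₃C–O(H)CH₃⁺ loses R'OH: pKₐ(R'OH₂⁺) ≈ -2.4
(CH₃)₃C–OPO(OH)₂ loses H₂PO₄⁻: pKₐ(H₃PO₄) ≈ 2.1
(CH₃)₃C–OAc loses AcO⁻: pKₐ(CH₃COOH) ≈ 4.8

(CH₃)₃C–OTf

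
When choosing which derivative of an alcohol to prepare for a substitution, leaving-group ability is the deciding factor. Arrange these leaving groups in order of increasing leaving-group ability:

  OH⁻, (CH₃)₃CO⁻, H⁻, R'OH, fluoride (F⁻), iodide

H⁻ < (CH₃)₃CO⁻ < OH⁻ < fluoride (F⁻) < R'OH < iodide

Leaving-group ability tracks the stability of the departed species; conjugate-acid pKₐ is the usual yardstick (lower pKₐ → better LG).
iodide: pKₐ(HI) ≈ -10
R'OH: pKₐ(R'OH₂⁺) ≈ -2.4
fluoride (F⁻): pKₐ(HF) ≈ 3.2
OH⁻: pKₐ(H₂O) ≈ 15.7
(CH₃)₃CO⁻: pKₐ(t-BuOH) ≈ 18
H⁻: pKₐ(H₂) ≈ 36
Reversing gives the worst-to-best order requested.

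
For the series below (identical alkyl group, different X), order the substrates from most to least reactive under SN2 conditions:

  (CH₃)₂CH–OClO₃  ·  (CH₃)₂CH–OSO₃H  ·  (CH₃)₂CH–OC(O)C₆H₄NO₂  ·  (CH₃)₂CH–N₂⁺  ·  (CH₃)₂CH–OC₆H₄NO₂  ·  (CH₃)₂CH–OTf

Same R in every case — rank the leaving groups.
Leaving-group ability tracks the stability of the departed species; conjugate-acid pKₐ is the usual yardstick (lower pKₐ → better LG).
(CH₃)₂CH–N₂⁺ loses N₂: no meaningful conjugate acid; N₂ departs as an exceptionally stable neutral molecule
(CH₃)₂CH–OTf loses OTf⁻: pKₐ(CF₃SO₃H (triflic acid)) ≈ -14
(CH₃)₂CH–OClO₃ loses ClO₄⁻: pKₐ(HClO₄) ≈ -10
(CH₃)₂CH–OSO₃H loses HSO₄⁻: pKₐ(H₂SO₄) ≈ -3
(CH₃)₂CH–OC(O)C₆H₄NO₂ loses p-O₂N–C₆H₄–COO⁻: pKₐ(p-nitrobenzoic acid) ≈ 3.4
(CH₃)₂CH–OC₆H₄NO₂ loses p-O₂N–C₆H₄–O⁻: pKₐ(p-nitrophenol) ≈ 7.2

(CH₃)₂CH–N₂⁺ > (CH₃)₂CH–OTf > (CH₃)₂CH–OClO₃ > (CH₃)₂CH–OSO₃H > (CH₃)₂CH–OC(O)C₆H₄NO₂ > (CH₃)₂CH–OC₆H₄NO₂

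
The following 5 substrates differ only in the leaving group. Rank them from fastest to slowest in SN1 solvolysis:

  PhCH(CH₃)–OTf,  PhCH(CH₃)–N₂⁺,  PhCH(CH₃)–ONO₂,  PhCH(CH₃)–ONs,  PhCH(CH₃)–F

PhCH(CH₃)–N₂⁺ > PhCH(CH₃)–OTf > PhCH(CH₃)–ONs > PhCH(CH₃)–ONO₂ > PhCH(CH₃)–F

Identical carbon frameworks mean the comparison reduces to leaving-group quality.
Rank by basicity of the departing species: weakest base leaves most easily.
PhCH(CH₃)–N₂⁺ loses N₂: no meaningful conjugate acid; N₂ departs as an exceptionally stable neutral molecule
PhCH(CH₃)–OTf loses OTf⁻: pKₐ(CF₃SO₃H (triflic acid)) ≈ -14
PhCH(CH₃)–ONs loses ONs⁻: pKₐ(p-O₂NC₆H₄SO₃H) ≈ -3.5
PhCH(CH₃)–ONO₂ loses NO₃⁻: pKₐ(HNO₃) ≈ -1.3
PhCH(CH₃)–F loses F⁻: pKₐ(HF) ≈ 3.2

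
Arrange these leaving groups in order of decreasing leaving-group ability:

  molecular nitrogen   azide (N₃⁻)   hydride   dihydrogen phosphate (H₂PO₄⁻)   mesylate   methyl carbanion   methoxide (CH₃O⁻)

molecular nitrogen > mesylate > dihydrogen phosphate (H₂PO₄⁻) > azide (N₃⁻) > methoxide (CH₃O⁻) > hydride > methyl carbanion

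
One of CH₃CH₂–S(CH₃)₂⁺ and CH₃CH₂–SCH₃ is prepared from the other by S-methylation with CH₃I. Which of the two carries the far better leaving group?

From CH₃CH₂–SCH₃ the departing group would be RS⁻ (pKₐ(RSH (a thiol)) ≈ 10.5). Moderately basic; rarely leaves without activation.
From CH₃CH₂–S(CH₃)₂⁺ the leaving group is SR'₂ (pKₐ(R'₂SH⁺) ≈ -7). Neutral; leaves from a sulfonium salt (R–SR'₂⁺).
S-methylation with CH₃I works by allowing neutral dimethyl sulfide, rather than methanethiolate, to depart, making CH₃CH₂–S(CH₃)₂⁺ enormously more reactive.

CH₃CH₂–S(CH₃)₂⁺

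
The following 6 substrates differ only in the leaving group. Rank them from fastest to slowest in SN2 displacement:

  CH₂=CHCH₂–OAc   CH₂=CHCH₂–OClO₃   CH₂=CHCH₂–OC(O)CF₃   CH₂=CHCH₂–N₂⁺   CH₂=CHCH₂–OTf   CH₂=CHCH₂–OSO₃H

CH₂=CHCH₂–N₂⁺ > CH₂=CHCH₂–OTf > CH₂=CHCH₂–OClO₃ > CH₂=CHCH₂–OSO₃H > CH₂=CHCH₂–OC(O)CF₃ > CH₂=CHCH₂–OAc

The skeletons are identical, so relative rate is governed entirely by leaving-group ability.
A good leaving group is a weak base: the lower the pKₐ of its conjugate acid, the more readily it departs.
CH₂=CHCH₂–N₂⁺ loses N₂: no meaningful conjugate acid; N₂ departs as an exceptionally stable neutral molecule
CH₂=CHCH₂–OTf loses OTf⁻: pKₐ(CF₃SO₃H (triflic acid)) ≈ -14
CH₂=CHCH₂–OClO₃ loses ClO₄⁻: pKₐ(HClO₄) ≈ -10
CH₂=CHCH₂–OSO₃H loses HSO₄⁻: pKₐ(H₂SO₄) ≈ -3
CH₂=CHCH₂–OC(O)CF₃ loses CF₃COO⁻: pKₐ(CF₃COOH) ≈ 0.2
CH₂=CHCH₂–OAc loses AcO⁻: pKₐ(CH₃COOH) ≈ 4.8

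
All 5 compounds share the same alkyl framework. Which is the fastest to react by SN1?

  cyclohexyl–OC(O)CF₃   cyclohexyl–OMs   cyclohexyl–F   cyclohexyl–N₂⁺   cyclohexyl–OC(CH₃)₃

cyclohexyl–N₂⁺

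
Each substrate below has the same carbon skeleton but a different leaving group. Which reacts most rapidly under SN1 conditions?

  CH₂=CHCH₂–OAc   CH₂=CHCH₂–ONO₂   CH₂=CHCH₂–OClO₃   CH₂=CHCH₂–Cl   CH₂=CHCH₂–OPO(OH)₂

Same R in every case — rank the leaving groups.
A good leaving group is a weak base: the lower the pKₐ of its conjugate acid, the more readily it departs.
CH₂=CHCH₂–OClO₃ loses ClO₄⁻: pKₐ(HClO₄) ≈ -10
CH₂=CHCH₂–Cl loses Cl⁻: pKₐ(HCl) ≈ -7
CH₂=CHCH₂–ONO₂ loses NO₃⁻: pKₐ(HNO₃) ≈ -1.3
CH₂=CHCH₂–OPO(OH)₂ loses H₂PO₄⁻: pKₐ(H₃PO₄) ≈ 2.1
CH₂=CHCH₂–OAc loses AcO⁻: pKₐ(CH₃COOH) ≈ 4.8

CH₂=CHCH₂–OClO₃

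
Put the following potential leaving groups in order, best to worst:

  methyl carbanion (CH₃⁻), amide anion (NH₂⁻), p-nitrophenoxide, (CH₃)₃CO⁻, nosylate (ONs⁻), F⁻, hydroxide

nosylate (ONs⁻) > F⁻ > p-nitrophenoxide > hydroxide > (CH₃)₃CO⁻ > amide anion (NH₂⁻) > methyl carbanion (CH₃⁻)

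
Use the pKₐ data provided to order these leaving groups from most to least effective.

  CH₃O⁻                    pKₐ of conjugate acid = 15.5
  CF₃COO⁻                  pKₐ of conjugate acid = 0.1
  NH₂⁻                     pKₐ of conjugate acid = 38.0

Lower conjugate-acid pKₐ ⇒ weaker base ⇒ better leaving group.
Sorting by the given values: CF₃COO⁻ (0.1), CH₃O⁻ (15.5), NH₂⁻ (38.0).

CF₃COO⁻ > CH₃O⁻ > NH₂⁻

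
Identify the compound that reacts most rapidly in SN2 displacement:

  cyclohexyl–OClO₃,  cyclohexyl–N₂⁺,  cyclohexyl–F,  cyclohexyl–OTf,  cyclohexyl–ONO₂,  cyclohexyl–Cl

cyclohexyl–N₂⁺

Identical carbon frameworks mean the comparison reduces to leaving-group quality.
The more stable X⁻ (or X) is on its own — i.e. the weaker a base it is — the better a leaving group it makes.
cyclohexyl–N₂⁺ loses N₂: no meaningful conjugate acid; N₂ departs as an exceptionally stable neutral molecule
cyclohexyl–OTf loses OTf⁻: pKₐ(CF₃SO₃H (triflic acid)) ≈ -14
cyclohexyl–OClO₃ loses ClO₄⁻: pKₐ(HClO₄) ≈ -10
cyclohexyl–Cl loses Cl⁻: pKₐ(HCl) ≈ -7
cyclohexyl–ONO₂ loses NO₃⁻: pKₐ(HNO₃) ≈ -1.3
cyclohexyl–F loses F⁻: pKₐ(HF) ≈ 3.2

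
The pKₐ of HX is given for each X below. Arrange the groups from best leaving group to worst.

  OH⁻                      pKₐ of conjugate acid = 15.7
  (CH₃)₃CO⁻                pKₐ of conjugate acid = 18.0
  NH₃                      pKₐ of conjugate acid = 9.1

NH₃ > OH⁻ > (CH₃)₃CO⁻

Lower conjugate-acid pKₐ ⇒ weaker base ⇒ better leaving group.
Sorting by the given values: NH₃ (9.1), OH⁻ (15.7), (CH₃)₃CO⁻ (18.0).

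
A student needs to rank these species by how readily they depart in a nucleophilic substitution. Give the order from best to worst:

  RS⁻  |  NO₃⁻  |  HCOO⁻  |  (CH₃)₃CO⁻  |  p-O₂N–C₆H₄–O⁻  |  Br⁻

The more stable X⁻ (or X) is on its own — i.e. the weaker a base it is — the better a leaving group it makes.
Br⁻: pKₐ(HBr) ≈ -9
NO₃⁻: pKₐ(HNO₃) ≈ -1.3
HCOO⁻: pKₐ(HCOOH) ≈ 3.8
p-O₂N–C₆H₄–O⁻: pKₐ(p-nitrophenol) ≈ 7.2
RS⁻: pKₐ(RSH (a thiol)) ≈ 10.5
(CH₃)₃CO⁻: pKₐ(t-BuOH) ≈ 18

Br⁻ > NO₃⁻ > HCOO⁻ > p-O₂N–C₆H₄–O⁻ > RS⁻ > (CH₃)₃CO⁻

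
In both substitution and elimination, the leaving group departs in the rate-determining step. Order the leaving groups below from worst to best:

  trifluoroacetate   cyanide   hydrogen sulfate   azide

cyanide < azide < trifluoroacetate < hydrogen sulfate

Leaving-group ability tracks the stability of the departed species; conjugate-acid pKₐ is the usual yardstick (lower pKₐ → better LG).
hydrogen sulfate: pKₐ(H₂SO₄) ≈ -3 — conjugate base of a strong mineral acid
trifluoroacetate: pKₐ(CF₃COOH) ≈ 0.2
azide: pKₐ(HN₃) ≈ 4.7 — linear, resonance-stabilised
cyanide: pKₐ(HCN) ≈ 9.2 — sp carbon stabilises the charge somewhat, but still a poor LG
The question asks for worst first, so the sequence is read in increasing leaving-group ability.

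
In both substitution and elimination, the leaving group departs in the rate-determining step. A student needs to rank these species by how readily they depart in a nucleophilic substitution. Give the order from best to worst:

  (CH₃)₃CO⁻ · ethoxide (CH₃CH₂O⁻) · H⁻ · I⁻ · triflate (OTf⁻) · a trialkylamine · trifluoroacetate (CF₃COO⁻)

triflate (OTf⁻) > I⁻ > trifluoroacetate (CF₃COO⁻) > a trialkylamine > ethoxide (CH₃CH₂O⁻) > (CH₃)₃CO⁻ > H⁻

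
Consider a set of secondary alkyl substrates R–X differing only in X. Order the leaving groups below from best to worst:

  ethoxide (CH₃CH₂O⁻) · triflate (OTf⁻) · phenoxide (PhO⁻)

triflate (OTf⁻) > phenoxide (PhO⁻) > ethoxide (CH₃CH₂O⁻)

Rank by basicity of the departing species: weakest base leaves most easily.
triflate (OTf⁻): pKₐ(CF₃SO₃H (triflic acid)) ≈ -14
phenoxide (PhO⁻): pKₐ(C₆H₅OH (phenol)) ≈ 10
ethoxide (CH₃CH₂O⁻): pKₐ(CH₃CH₂OH) ≈ 16 — strong base; alkoxides do not leave unassisted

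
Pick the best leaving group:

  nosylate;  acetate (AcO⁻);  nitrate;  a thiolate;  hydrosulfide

nosylate

Leaving-group ability tracks the stability of the departed species; conjugate-acid pKₐ is the usual yardstick (lower pKₐ → better LG).
nosylate: pKₐ(p-O₂NC₆H₄SO₃H) ≈ -3.5
nitrate: pKₐ(HNO₃) ≈ -1.3
acetate (AcO⁻): pKₐ(CH₃COOH) ≈ 4.8
hydrosulfide: pKₐ(H₂S) ≈ 7
a thiolate: pKₐ(RSH (a thiol)) ≈ 10.5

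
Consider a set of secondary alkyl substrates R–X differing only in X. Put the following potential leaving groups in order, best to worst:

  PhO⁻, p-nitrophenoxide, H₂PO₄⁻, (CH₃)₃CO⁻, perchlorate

Leaving-group ability tracks the stability of the departed species; conjugate-acid pKₐ is the usual yardstick (lower pKₐ → better LG).
perchlorate: pKₐ(HClO₄) ≈ -10
H₂PO₄⁻: pKₐ(H₃PO₄) ≈ 2.1
p-nitrophenoxide: pKₐ(p-nitrophenol) ≈ 7.2
PhO⁻: pKₐ(C₆H₅OH (phenol)) ≈ 10
(CH₃)₃CO⁻: pKₐ(t-BuOH) ≈ 18

perchlorate > H₂PO₄⁻ > p-nitrophenoxide > PhO⁻ > (CH₃)₃CO⁻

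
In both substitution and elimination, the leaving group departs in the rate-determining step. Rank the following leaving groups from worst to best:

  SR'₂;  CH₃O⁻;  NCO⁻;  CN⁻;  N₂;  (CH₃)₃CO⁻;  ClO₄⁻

(CH₃)₃CO⁻ < CH₃O⁻ < CN⁻ < NCO⁻ < SR'₂ < ClO₄⁻ < N₂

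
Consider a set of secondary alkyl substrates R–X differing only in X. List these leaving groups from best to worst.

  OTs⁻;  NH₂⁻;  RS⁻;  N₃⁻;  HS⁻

OTs⁻ > N₃⁻ > HS⁻ > RS⁻ > NH₂⁻

Rank by basicity of the departing species: weakest base leaves most easily.
OTs⁻: pKₐ(p-CH₃C₆H₄SO₃H (TsOH)) ≈ -2.8
N₃⁻: pKₐ(HN₃) ≈ 4.7
HS⁻: pKₐ(H₂S) ≈ 7
RS⁻: pKₐ(RSH (a thiol)) ≈ 10.5
NH₂⁻: pKₐ(NH₃) ≈ 38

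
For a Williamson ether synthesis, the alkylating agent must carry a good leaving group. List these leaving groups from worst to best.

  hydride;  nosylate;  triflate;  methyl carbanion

Leaving-group ability tracks the stability of the departed species; conjugate-acid pKₐ is the usual yardstick (lower pKₐ → better LG).
triflate: pKₐ(CF₃SO₃H (triflic acid)) ≈ -14 — charge spread over three oxygens and a CF₃ group; the premier leaving group in synthesis
nosylate: pKₐ(p-O₂NC₆H₄SO₃H) ≈ -3.5
hydride: pKₐ(H₂) ≈ 36 — extremely strong base; leaves only in special hydride-transfer contexts
methyl carbanion: pKₐ(CH₄) ≈ 48 — unstabilised carbanion; the worst conceivable leaving group
The question asks for worst first, so the sequence is read in increasing leaving-group ability.

methyl carbanion < hydride < nosylate < triflate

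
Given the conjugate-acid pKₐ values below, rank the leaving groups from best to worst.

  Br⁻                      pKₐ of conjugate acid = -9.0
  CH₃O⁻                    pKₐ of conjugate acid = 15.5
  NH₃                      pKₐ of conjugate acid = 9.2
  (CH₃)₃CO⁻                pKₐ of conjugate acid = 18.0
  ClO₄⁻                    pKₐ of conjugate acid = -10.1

ClO₄⁻ > Br⁻ > NH₃ > CH₃O⁻ > (CH₃)₃CO⁻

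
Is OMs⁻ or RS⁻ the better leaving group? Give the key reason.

OMs⁻

OMs⁻ is the better leaving group.
pKₐ(CH₃SO₃H (MsOH)) ≈ -1.9 versus pKₐ(RSH (a thiol)) ≈ 10.5: OMs⁻ is the much weaker base.
Resonance-delocalised alkanesulfonate.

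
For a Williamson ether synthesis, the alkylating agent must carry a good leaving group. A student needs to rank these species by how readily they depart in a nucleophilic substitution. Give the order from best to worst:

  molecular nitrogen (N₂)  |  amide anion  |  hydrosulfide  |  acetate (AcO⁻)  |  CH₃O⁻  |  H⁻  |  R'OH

molecular nitrogen (N₂) > R'OH > acetate (AcO⁻) > hydrosulfide > CH₃O⁻ > H⁻ > amide anion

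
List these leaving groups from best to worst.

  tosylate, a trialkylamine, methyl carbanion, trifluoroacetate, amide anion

tosylate > trifluoroacetate > a trialkylamine > amide anion > methyl carbanion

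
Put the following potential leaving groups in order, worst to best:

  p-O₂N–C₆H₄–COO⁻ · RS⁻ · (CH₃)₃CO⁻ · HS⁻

(CH₃)₃CO⁻ < RS⁻ < HS⁻ < p-O₂N–C₆H₄–COO⁻

Leaving-group ability tracks the stability of the departed species; conjugate-acid pKₐ is the usual yardstick (lower pKₐ → better LG).
p-O₂N–C₆H₄–COO⁻: pKₐ(p-nitrobenzoic acid) ≈ 3.4 — electron-withdrawing nitro group stabilises the carboxylate
HS⁻: pKₐ(H₂S) ≈ 7
RS⁻: pKₐ(RSH (a thiol)) ≈ 10.5
(CH₃)₃CO⁻: pKₐ(t-BuOH) ≈ 18
The question asks for worst first, so the sequence is read in increasing leaving-group ability.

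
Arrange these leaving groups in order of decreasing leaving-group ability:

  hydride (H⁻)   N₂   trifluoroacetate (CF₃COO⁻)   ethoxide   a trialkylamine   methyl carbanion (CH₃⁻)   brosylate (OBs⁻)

N₂ > brosylate (OBs⁻) > trifluoroacetate (CF₃COO⁻) > a trialkylamine > ethoxide > hydride (H⁻) > methyl carbanion (CH₃⁻)

A good leaving group is a weak base: the lower the pKₐ of its conjugate acid, the more readily it departs.
N₂: no meaningful conjugate acid; N₂ departs as an exceptionally stable neutral molecule
brosylate (OBs⁻): pKₐ(p-BrC₆H₄SO₃H) ≈ -2.8
trifluoroacetate (CF₃COO⁻): pKₐ(CF₃COOH) ≈ 0.2 — strongly electron-withdrawing CF₃ stabilises the carboxylate
a trialkylamine: pKₐ(R'₃NH⁺) ≈ 10.7
ethoxide: pKₐ(CH₃CH₂OH) ≈ 16
hydride (H⁻): pKₐ(H₂) ≈ 36 — extremely strong base; leaves only in special hydride-transfer contexts
methyl carbanion (CH₃⁻): pKₐ(CH₄) ≈ 48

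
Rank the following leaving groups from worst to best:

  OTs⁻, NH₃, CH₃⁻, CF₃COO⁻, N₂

Leaving-group ability tracks the stability of the departed species; conjugate-acid pKₐ is the usual yardstick (lower pKₐ → better LG).
N₂: no meaningful conjugate acid; N₂ departs as an exceptionally stable neutral molecule
OTs⁻: pKₐ(p-CH₃C₆H₄SO₃H (TsOH)) ≈ -2.8
CF₃COO⁻: pKₐ(CF₃COOH) ≈ 0.2 — strongly electron-withdrawing CF₃ stabilises the carboxylate
NH₃: pKₐ(NH₄⁺) ≈ 9.2
CH₃⁻: pKₐ(CH₄) ≈ 48
The question asks for worst first, so the sequence is read in increasing leaving-group ability.

CH₃⁻ < NH₃ < CF₃COO⁻ < OTs⁻ < N₂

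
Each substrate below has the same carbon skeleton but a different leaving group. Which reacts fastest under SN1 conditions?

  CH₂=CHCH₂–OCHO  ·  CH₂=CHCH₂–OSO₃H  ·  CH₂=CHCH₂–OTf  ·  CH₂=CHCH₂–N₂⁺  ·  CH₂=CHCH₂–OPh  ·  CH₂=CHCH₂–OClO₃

CH₂=CHCH₂–N₂⁺

Identical carbon frameworks mean the comparison reduces to leaving-group quality.
The more stable X⁻ (or X) is on its own — i.e. the weaker a base it is — the better a leaving group it makes.
CH₂=CHCH₂–N₂⁺ loses N₂: no meaningful conjugate acid; N₂ departs as an exceptionally stable neutral molecule
CH₂=CHCH₂–OTf loses OTf⁻: pKₐ(CF₃SO₃H (triflic acid)) ≈ -14
CH₂=CHCH₂–OClO₃ loses ClO₄⁻: pKₐ(HClO₄) ≈ -10
CH₂=CHCH₂–OSO₃H loses HSO₄⁻: pKₐ(H₂SO₄) ≈ -3
CH₂=CHCH₂–OCHO loses HCOO⁻: pKₐ(HCOOH) ≈ 3.8
CH₂=CHCH₂–OPh loses PhO⁻: pKₐ(C₆H₅OH (phenol)) ≈ 10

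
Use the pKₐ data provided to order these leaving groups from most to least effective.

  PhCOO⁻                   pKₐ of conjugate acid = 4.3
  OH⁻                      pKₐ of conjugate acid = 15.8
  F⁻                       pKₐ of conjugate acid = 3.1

F⁻ > PhCOO⁻ > OH⁻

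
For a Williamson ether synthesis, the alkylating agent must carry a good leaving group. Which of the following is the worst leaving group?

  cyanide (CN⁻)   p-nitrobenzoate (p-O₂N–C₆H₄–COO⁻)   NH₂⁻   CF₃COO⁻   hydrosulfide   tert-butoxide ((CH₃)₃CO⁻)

NH₂⁻

CF₃COO⁻: pKₐ(CF₃COOH) ≈ 0.2
p-nitrobenzoate (p-O₂N–C₆H₄–COO⁻): pKₐ(p-nitrobenzoic acid) ≈ 3.4
hydrosulfide: pKₐ(H₂S) ≈ 7
cyanide (CN⁻): pKₐ(HCN) ≈ 9.2
tert-butoxide ((CH₃)₃CO⁻): pKₐ(t-BuOH) ≈ 18
NH₂⁻: pKₐ(NH₃) ≈ 38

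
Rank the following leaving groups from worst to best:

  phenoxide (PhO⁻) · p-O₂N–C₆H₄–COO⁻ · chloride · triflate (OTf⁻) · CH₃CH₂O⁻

triflate (OTf⁻): pKₐ(CF₃SO₃H (triflic acid)) ≈ -14 — charge spread over three oxygens and a CF₃ group; the premier leaving group in synthesis
chloride: pKₐ(HCl) ≈ -7 — moderately weak base
p-O₂N–C₆H₄–COO⁻: pKₐ(p-nitrobenzoic acid) ≈ 3.4
phenoxide (PhO⁻): pKₐ(C₆H₅OH (phenol)) ≈ 10 — resonance into the ring helps, but still a poor LG
CH₃CH₂O⁻: pKₐ(CH₃CH₂OH) ≈ 16 — strong base; alkoxides do not leave unassisted
Listed from poorest to best leaving group as asked.

CH₃CH₂O⁻ < phenoxide (PhO⁻) < p-O₂N–C₆H₄–COO⁻ < chloride < triflate (OTf⁻)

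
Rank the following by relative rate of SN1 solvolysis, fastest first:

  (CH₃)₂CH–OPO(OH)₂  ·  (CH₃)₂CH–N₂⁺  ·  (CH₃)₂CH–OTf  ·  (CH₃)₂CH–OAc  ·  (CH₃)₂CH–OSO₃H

(CH₃)₂CH–N₂⁺ > (CH₃)₂CH–OTf > (CH₃)₂CH–OSO₃H > (CH₃)₂CH–OPO(OH)₂ > (CH₃)₂CH–OAc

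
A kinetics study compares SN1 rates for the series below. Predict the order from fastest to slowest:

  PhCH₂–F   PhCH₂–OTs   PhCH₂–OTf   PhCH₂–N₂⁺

Identical carbon frameworks mean the comparison reduces to leaving-group quality.
Leaving-group ability tracks the stability of the departed species; conjugate-acid pKₐ is the usual yardstick (lower pKₐ → better LG).
PhCH₂–N₂⁺ loses N₂: no meaningful conjugate acid; N₂ departs as an exceptionally stable neutral molecule
PhCH₂–OTf loses OTf⁻: pKₐ(CF₃SO₃H (triflic acid)) ≈ -14
PhCH₂–OTs loses OTs⁻: pKₐ(p-CH₃C₆H₄SO₃H (TsOH)) ≈ -2.8
PhCH₂–F loses F⁻: pKₐ(HF) ≈ 3.2

PhCH₂–N₂⁺ > PhCH₂–OTf > PhCH₂–OTs > PhCH₂–F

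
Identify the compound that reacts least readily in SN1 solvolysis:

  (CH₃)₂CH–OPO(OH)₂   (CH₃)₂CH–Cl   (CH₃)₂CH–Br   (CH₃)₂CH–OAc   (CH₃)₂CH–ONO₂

(CH₃)₂CH–OAc

With the same alkyl group throughout, only the leaving group differentiates the rates.
The more stable X⁻ (or X) is on its own — i.e. the weaker a base it is — the better a leaving group it makes.
(CH₃)₂CH–Br loses Br⁻: pKₐ(HBr) ≈ -9
(CH₃)₂CH–Cl loses Cl⁻: pKₐ(HCl) ≈ -7
(CH₃)₂CH–ONO₂ loses NO₃⁻: pKₐ(HNO₃) ≈ -1.3
(CH₃)₂CH–OPO(OH)₂ loses H₂PO₄⁻: pKₐ(H₃PO₄) ≈ 2.1
(CH₃)₂CH–OAc loses AcO⁻: pKₐ(CH₃COOH) ≈ 4.8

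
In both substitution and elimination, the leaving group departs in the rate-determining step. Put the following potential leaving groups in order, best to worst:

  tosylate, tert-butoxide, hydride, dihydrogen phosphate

Rank by basicity of the departing species: weakest base leaves most easily.
tosylate: pKₐ(p-CH₃C₆H₄SO₃H (TsOH)) ≈ -2.8
dihydrogen phosphate: pKₐ(H₃PO₄) ≈ 2.1
tert-butoxide: pKₐ(t-BuOH) ≈ 18
hydride: pKₐ(H₂) ≈ 36

tosylate > dihydrogen phosphate > tert-butoxide > hydride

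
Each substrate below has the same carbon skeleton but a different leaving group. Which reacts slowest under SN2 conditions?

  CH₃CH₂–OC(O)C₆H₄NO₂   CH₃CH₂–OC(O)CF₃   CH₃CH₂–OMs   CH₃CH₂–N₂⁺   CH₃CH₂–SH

CH₃CH₂–SH

Identical carbon frameworks mean the comparison reduces to leaving-group quality.
Leaving-group ability tracks the stability of the departed species; conjugate-acid pKₐ is the usual yardstick (lower pKₐ → better LG).
CH₃CH₂–N₂⁺ loses N₂: no meaningful conjugate acid; N₂ departs as an exceptionally stable neutral molecule
CH₃CH₂–OMs loses OMs⁻: pKₐ(CH₃SO₃H (MsOH)) ≈ -1.9
CH₃CH₂–OC(O)CF₃ loses CF₃COO⁻: pKₐ(CF₃COOH) ≈ 0.2
CH₃CH₂–OC(O)C₆H₄NO₂ loses p-O₂N–C₆H₄–COO⁻: pKₐ(p-nitrobenzoic acid) ≈ 3.4
CH₃CH₂–SH loses HS⁻: pKₐ(H₂S) ≈ 7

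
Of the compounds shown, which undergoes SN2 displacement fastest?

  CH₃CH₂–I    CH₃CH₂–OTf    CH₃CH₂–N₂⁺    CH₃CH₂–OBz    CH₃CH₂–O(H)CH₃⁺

CH₃CH₂–N₂⁺

The skeletons are identical, so relative rate is governed entirely by leaving-group ability.
Leaving-group ability tracks the stability of the departed species; conjugate-acid pKₐ is the usual yardstick (lower pKₐ → better LG).
CH₃CH₂–N₂⁺ loses N₂: no meaningful conjugate acid; N₂ departs as an exceptionally stable neutral molecule
CH₃CH₂–OTf loses OTf⁻: pKₐ(CF₃SO₃H (triflic acid)) ≈ -14
CH₃CH₂–I loses I⁻: pKₐ(HI) ≈ -10
CH₃CH₂–O(H)CH₃⁺ loses R'OH: pKₐ(R'OH₂⁺) ≈ -2.4
CH₃CH₂–OBz loses PhCOO⁻: pKₐ(C₆H₅COOH) ≈ 4.2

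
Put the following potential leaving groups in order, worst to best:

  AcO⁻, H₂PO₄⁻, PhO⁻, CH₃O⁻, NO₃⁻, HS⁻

CH₃O⁻ < PhO⁻ < HS⁻ < AcO⁻ < H₂PO₄⁻ < NO₃⁻

The more stable X⁻ (or X) is on its own — i.e. the weaker a base it is — the better a leaving group it makes.
NO₃⁻: pKₐ(HNO₃) ≈ -1.3 — resonance-delocalised over three oxygens
H₂PO₄⁻: pKₐ(H₃PO₄) ≈ 2.1
AcO⁻: pKₐ(CH₃COOH) ≈ 4.8
HS⁻: pKₐ(H₂S) ≈ 7 — larger and more polarisable than the oxygen analogue
PhO⁻: pKₐ(C₆H₅OH (phenol)) ≈ 10 — resonance into the ring helps, but still a poor LG
CH₃O⁻: pKₐ(CH₃OH) ≈ 15.5 — strong base; alkoxides do not leave unassisted
The question asks for worst first, so the sequence is read in increasing leaving-group ability.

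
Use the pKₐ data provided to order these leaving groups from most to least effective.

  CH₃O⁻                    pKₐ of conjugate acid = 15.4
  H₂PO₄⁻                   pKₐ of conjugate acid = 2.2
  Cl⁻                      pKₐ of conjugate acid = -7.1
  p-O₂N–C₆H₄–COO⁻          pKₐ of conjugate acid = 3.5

Lower conjugate-acid pKₐ ⇒ weaker base ⇒ better leaving group.
Sorting by the given values: Cl⁻ (-7.1), H₂PO₄⁻ (2.2), p-O₂N–C₆H₄–COO⁻ (3.5), CH₃O⁻ (15.4).

Cl⁻ > H₂PO₄⁻ > p-O₂N–C₆H₄–COO⁻ > CH₃O⁻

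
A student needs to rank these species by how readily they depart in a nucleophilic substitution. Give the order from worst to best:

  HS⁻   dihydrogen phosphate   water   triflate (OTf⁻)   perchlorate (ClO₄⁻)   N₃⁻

HS⁻ < N₃⁻ < dihydrogen phosphate < water < perchlorate (ClO₄⁻) < triflate (OTf⁻)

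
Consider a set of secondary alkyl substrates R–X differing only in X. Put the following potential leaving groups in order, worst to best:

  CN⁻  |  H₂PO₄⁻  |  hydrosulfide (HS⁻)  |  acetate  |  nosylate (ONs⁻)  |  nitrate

nosylate (ONs⁻): pKₐ(p-O₂NC₆H₄SO₃H) ≈ -3.5
nitrate: pKₐ(HNO₃) ≈ -1.3
H₂PO₄⁻: pKₐ(H₃PO₄) ≈ 2.1
acetate: pKₐ(CH₃COOH) ≈ 4.8
hydrosulfide (HS⁻): pKₐ(H₂S) ≈ 7
CN⁻: pKₐ(HCN) ≈ 9.2
Reversing gives the worst-to-best order requested.

CN⁻ < hydrosulfide (HS⁻) < acetate < H₂PO₄⁻ < nitrate < nosylate (ONs⁻)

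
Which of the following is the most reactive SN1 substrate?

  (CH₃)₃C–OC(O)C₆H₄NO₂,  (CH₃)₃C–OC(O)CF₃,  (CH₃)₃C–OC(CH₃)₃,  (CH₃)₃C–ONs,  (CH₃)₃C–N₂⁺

With the same alkyl group throughout, only the leaving group differentiates the rates.
The more stable X⁻ (or X) is on its own — i.e. the weaker a base it is — the better a leaving group it makes.
(CH₃)₃C–N₂⁺ loses N₂: no meaningful conjugate acid; N₂ departs as an exceptionally stable neutral molecule
(CH₃)₃C–ONs loses ONs⁻: pKₐ(p-O₂NC₆H₄SO₃H) ≈ -3.5
(CH₃)₃C–OC(O)CF₃ loses CF₃COO⁻: pKₐ(CF₃COOH) ≈ 0.2
(CH₃)₃C–OC(O)C₆H₄NO₂ loses p-O₂N–C₆H₄–COO⁻: pKₐ(p-nitrobenzoic acid) ≈ 3.4
(CH₃)₃C–OC(CH₃)₃ loses (CH₃)₃CO⁻: pKₐ(t-BuOH) ≈ 18

(CH₃)₃C–N₂⁺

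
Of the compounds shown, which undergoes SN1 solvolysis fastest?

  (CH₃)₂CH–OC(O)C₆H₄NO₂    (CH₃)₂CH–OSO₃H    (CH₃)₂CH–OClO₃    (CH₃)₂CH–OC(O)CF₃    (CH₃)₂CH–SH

(CH₃)₂CH–OClO₃

Same R in every case — rank the leaving groups.
The more stable X⁻ (or X) is on its own — i.e. the weaker a base it is — the better a leaving group it makes.
(CH₃)₂CH–OClO₃ loses ClO₄⁻: pKₐ(HClO₄) ≈ -10
(CH₃)₂CH–OSO₃H loses HSO₄⁻: pKₐ(H₂SO₄) ≈ -3
(CH₃)₂CH–OC(O)CF₃ loses CF₃COO⁻: pKₐ(CF₃COOH) ≈ 0.2
(CH₃)₂CH–OC(O)C₆H₄NO₂ loses p-O₂N–C₆H₄–COO⁻: pKₐ(p-nitrobenzoic acid) ≈ 3.4
(CH₃)₂CH–SH loses HS⁻: pKₐ(H₂S) ≈ 7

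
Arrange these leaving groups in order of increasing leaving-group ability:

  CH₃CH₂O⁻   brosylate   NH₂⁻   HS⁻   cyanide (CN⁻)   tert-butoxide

NH₂⁻ < tert-butoxide < CH₃CH₂O⁻ < cyanide (CN⁻) < HS⁻ < brosylate

brosylate: pKₐ(p-BrC₆H₄SO₃H) ≈ -2.8 — arenesulfonate with a p-bromo substituent
HS⁻: pKₐ(H₂S) ≈ 7 — larger and more polarisable than the oxygen analogue
cyanide (CN⁻): pKₐ(HCN) ≈ 9.2 — sp carbon stabilises the charge somewhat, but still a poor LG
CH₃CH₂O⁻: pKₐ(CH₃CH₂OH) ≈ 16
tert-butoxide: pKₐ(t-BuOH) ≈ 18 — bulky, strongly basic alkoxide
NH₂⁻: pKₐ(NH₃) ≈ 38 — extremely strong base; never a leaving group
Reversing gives the worst-to-best order requested.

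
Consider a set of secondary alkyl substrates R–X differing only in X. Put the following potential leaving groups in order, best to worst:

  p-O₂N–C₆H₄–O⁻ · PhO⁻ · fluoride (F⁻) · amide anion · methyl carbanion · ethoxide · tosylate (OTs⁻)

tosylate (OTs⁻): pKₐ(p-CH₃C₆H₄SO₃H (TsOH)) ≈ -2.8
fluoride (F⁻): pKₐ(HF) ≈ 3.2
p-O₂N–C₆H₄–O⁻: pKₐ(p-nitrophenol) ≈ 7.2
PhO⁻: pKₐ(C₆H₅OH (phenol)) ≈ 10
ethoxide: pKₐ(CH₃CH₂OH) ≈ 16
amide anion: pKₐ(NH₃) ≈ 38
methyl carbanion: pKₐ(CH₄) ≈ 48

tosylate (OTs⁻) > fluoride (F⁻) > p-O₂N–C₆H₄–O⁻ > PhO⁻ > ethoxide > amide anion > methyl carbanion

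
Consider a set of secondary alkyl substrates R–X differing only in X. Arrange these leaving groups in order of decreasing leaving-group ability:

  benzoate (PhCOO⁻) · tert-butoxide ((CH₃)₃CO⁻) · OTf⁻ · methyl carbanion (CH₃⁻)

OTf⁻ > benzoate (PhCOO⁻) > tert-butoxide ((CH₃)₃CO⁻) > methyl carbanion (CH₃⁻)

Leaving-group ability tracks the stability of the departed species; conjugate-acid pKₐ is the usual yardstick (lower pKₐ → better LG).
OTf⁻: pKₐ(CF₃SO₃H (triflic acid)) ≈ -14 — charge spread over three oxygens and a CF₃ group; the premier leaving group in synthesis
benzoate (PhCOO⁻): pKₐ(C₆H₅COOH) ≈ 4.2 — aryl carboxylate
tert-butoxide ((CH₃)₃CO⁻): pKₐ(t-BuOH) ≈ 18 — bulky, strongly basic alkoxide
methyl carbanion (CH₃⁻): pKₐ(CH₄) ≈ 48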